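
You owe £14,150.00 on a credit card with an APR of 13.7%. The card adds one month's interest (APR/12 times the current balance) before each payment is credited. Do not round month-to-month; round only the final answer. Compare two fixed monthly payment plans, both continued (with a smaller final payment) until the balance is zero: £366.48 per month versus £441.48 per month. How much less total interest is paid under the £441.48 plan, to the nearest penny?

Monthly rate r = 13.7%/12 = 1.14167% = 0.0114167.
At £366.48/mo: n = ⌈−ln(1 − rB₀/P)/ln(1+r)⌉ = 52 payments (last £74.71); total interest = total paid − £14,150.00 = £4,615.19.
At £441.48/mo: 41 payments (last £58.57); total interest £3,567.77.
Interest saved = £4,615.19 − £3,567.77 = £1,047.42.

£1,047.42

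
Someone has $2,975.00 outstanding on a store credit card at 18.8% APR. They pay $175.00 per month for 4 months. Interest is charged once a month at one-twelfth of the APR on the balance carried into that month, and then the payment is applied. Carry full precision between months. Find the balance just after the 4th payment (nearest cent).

$2,449.24

Monthly rate r = 18.8%/12 = 1.56667% = 0.0156667.
Each month: B ← B·(1+r) − $175.00.
Month 1: interest $46.61; balance after payment $2,846.61.
Month 2: interest $44.60; balance after payment $2,716.21.
Month 3: interest $42.55; balance after payment $2,583.76.
Month 4: interest $40.48; balance after payment $2,449.24.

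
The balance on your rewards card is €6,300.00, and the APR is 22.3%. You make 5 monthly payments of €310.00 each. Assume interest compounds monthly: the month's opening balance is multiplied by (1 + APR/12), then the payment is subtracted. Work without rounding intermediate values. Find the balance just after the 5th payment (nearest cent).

€5,298.85

Monthly rate r = 22.3%/12 = 1.85833% = 0.0185833.
Each month: B ← B·(1+r) − €310.00.
Month 1: interest €117.08; balance after payment €6,107.07.
Month 2: interest €113.49; balance after payment €5,910.56.
Month 3: interest €109.84; balance after payment €5,710.40.
Month 4: interest €106.12; balance after payment €5,506.52.
Month 5: interest €102.33; balance after payment €5,298.85.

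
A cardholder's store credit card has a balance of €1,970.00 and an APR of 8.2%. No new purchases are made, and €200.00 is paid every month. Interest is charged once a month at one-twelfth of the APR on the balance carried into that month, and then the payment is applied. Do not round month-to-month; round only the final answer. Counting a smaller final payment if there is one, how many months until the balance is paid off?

11 months

Monthly rate r = 8.2%/12 = 0.683333% = 0.00683333.
Recurrence: B ← B·(1+r) − €200.00.
Month 1: interest €13.46; balance after payment €1,783.46.
Month 2: interest €12.19; balance after payment €1,595.65.
Closed form: n = −ln(1 − rB₀/P)/ln(1+r) = −ln(0.93269)/ln(1.00683) ≈ 10.232, so the balance reaches zero during payment 11.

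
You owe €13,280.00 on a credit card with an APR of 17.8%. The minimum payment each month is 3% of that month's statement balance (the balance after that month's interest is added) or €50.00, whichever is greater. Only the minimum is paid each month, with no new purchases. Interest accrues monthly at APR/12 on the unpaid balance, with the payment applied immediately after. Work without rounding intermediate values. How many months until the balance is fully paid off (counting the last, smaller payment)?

179 months

Monthly rate r = 17.8%/12 = 1.48333% = 0.0148333.
While 3% of the post-interest balance exceeds €50.00, each month B ← (B·(1+r))·(1 − 0.03), i.e. B shrinks by the factor (1+r)·0.97 = 0.98439.
This holds for months 1–133. Entering month 134 the balance is €1,638.09; 3% of the post-interest balance is now below €50.00, so the flat €50.00 minimum applies from here.
From month 134 a fixed €50.00 at rate r clears €1,638.09 in 46 more payments. Total: 133 + 46 = 179 months.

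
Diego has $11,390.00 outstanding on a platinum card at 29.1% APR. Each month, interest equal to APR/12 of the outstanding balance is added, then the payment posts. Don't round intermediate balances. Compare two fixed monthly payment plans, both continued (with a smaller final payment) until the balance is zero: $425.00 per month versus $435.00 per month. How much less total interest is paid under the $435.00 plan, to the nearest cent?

$321.16

Monthly rate r = 29.1%/12 = 2.425% = 0.02425.
At $425.00/mo: n = ⌈−ln(1 − rB₀/P)/ln(1+r)⌉ = 44 payments (last $341.88); total interest = total paid − $11,390.00 = $7,226.88.
At $435.00/mo: 43 payments (last $25.72); total interest $6,905.72.
Interest saved = $7,226.88 − $6,905.72 = $321.16.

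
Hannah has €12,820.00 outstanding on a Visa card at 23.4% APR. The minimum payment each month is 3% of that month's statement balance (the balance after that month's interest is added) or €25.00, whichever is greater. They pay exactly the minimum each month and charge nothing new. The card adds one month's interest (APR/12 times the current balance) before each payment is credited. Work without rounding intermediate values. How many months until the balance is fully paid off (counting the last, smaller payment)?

Monthly rate r = 23.4%/12 = 1.95% = 0.0195.
While 3% of the post-interest balance exceeds €25.00, each month B ← (B·(1+r))·(1 − 0.03), i.e. B shrinks by the factor (1+r)·0.97 = 0.98891.
This holds for months 1–247. Entering month 248 the balance is €816.87; 3% of the post-interest balance is now below €25.00, so the flat €25.00 minimum applies from here.
From month 248 a fixed €25.00 at rate r clears €816.87 in 53 more payments. Total: 247 + 53 = 300 months.

300 months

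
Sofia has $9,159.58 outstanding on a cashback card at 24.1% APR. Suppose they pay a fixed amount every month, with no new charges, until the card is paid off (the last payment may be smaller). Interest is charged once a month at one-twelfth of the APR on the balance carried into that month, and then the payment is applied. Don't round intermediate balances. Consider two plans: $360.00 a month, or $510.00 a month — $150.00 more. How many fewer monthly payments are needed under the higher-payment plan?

13 fewer payments

Monthly rate r = 24.1%/12 = 2.00833% = 0.0200833.
At $360.00/mo: n = ⌈−ln(1 − rB₀/P)/ln(1+r)⌉ = 36 payments (last $351.54); total interest = total paid − $9,159.58 = $3,791.96.
At $510.00/mo: 23 payments (last $255.70); total interest $2,316.12.
Payments saved = 36 − 23 = 13.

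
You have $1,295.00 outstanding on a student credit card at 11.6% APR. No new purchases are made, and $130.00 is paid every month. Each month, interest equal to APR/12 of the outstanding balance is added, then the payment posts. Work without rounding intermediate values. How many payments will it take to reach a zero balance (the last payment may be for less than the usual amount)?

11 months

Monthly rate r = 11.6%/12 = 0.966667% = 0.00966667.
Recurrence: B ← B·(1+r) − $130.00.
Month 1: interest $12.52; balance after payment $1,177.52.
Month 2: interest $11.38; balance after payment $1,058.90.
Closed form: n = −ln(1 − rB₀/P)/ln(1+r) = −ln(0.90371)/ln(1.00967) ≈ 10.525, so the balance reaches zero during payment 11.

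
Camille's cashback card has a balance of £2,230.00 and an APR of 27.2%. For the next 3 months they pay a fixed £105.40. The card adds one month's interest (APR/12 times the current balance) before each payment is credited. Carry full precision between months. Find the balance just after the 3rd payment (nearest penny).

£2,061.68

Monthly rate r = 27.2%/12 = 2.26667% = 0.0226667.
Each month: B ← B·(1+r) − £105.40.
Month 1: interest £50.55; balance after payment £2,175.15.
Month 2: interest £49.30; balance after payment £2,119.05.
Month 3: interest £48.03; balance after payment £2,061.68.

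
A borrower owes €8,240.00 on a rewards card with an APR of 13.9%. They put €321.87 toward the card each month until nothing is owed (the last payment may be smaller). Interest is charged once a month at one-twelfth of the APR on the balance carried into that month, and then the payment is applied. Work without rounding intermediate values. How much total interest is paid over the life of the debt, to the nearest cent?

Monthly rate r = 13.9%/12 = 1.15833% = 0.0115833.
Payoff takes n = ⌈−ln(1 − rB₀/P)/ln(1+r)⌉ = ⌈30.542⌉ = 31 payments; the last is €174.81.
Total paid = 30·€321.87 + €174.81 = €9,830.91.
Total interest = total paid − principal = €9,830.91 − €8,240.00 = €1,590.91.

€1,590.91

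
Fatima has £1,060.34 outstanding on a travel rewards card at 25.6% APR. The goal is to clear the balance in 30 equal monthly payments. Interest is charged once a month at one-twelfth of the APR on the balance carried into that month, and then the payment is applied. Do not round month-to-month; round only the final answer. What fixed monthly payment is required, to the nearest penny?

£48.22

Monthly rate r = 25.6%/12 = 2.13333% = 0.0213333.
Level-payment amortization: P = B₀·r / (1 − (1+r)^(−n)) = 1060.34·0.0213333 / (1 − 1.02133^(−30)).
Denominator 1 − (1+r)^(−30) = 0.469146344.
P = 22.6206 / 0.469146344 ≈ 48.22.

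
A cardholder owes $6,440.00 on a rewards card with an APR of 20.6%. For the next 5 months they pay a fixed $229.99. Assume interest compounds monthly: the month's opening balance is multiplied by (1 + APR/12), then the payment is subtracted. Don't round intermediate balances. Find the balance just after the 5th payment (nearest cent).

Monthly rate r = 20.6%/12 = 1.71667% = 0.0171667.
Each month: B ← B·(1+r) − $229.99.
Month 1: interest $110.55; balance after payment $6,320.56.
Month 2: interest $108.50; balance after payment $6,199.08.
Month 3: interest $106.42; balance after payment $6,075.50.
Month 4: interest $104.30; balance after payment $5,949.81.
Month 5: interest $102.14; balance after payment $5,821.96.

$5,821.96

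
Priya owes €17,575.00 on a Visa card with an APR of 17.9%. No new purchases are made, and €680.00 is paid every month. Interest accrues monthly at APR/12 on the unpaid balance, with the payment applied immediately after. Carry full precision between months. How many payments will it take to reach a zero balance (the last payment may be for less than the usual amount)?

33 payments

Monthly rate r = 17.9%/12 = 1.49167% = 0.0149167.
Recurrence: B ← B·(1+r) − €680.00.
Month 1: interest €262.16; balance after payment €17,157.16.
Month 2: interest €255.93; balance after payment €16,733.09.
Closed form: n = −ln(1 − rB₀/P)/ln(1+r) = −ln(0.61447)/ln(1.01492) ≈ 32.891, so the balance reaches zero during payment 33.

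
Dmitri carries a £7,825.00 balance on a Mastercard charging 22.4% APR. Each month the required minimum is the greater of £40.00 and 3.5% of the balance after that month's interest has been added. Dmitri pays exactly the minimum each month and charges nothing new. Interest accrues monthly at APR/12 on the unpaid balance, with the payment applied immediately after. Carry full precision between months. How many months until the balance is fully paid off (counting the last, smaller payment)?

Monthly rate r = 22.4%/12 = 1.86667% = 0.0186667.
While 3.5% of the post-interest balance exceeds £40.00, each month B ← (B·(1+r))·(1 − 0.035), i.e. B shrinks by the factor (1+r)·0.965 = 0.98301.
This holds for months 1–114. Entering month 115 the balance is £1,109.83; 3.5% of the post-interest balance is now below £40.00, so the flat £40.00 minimum applies from here.
From month 115 a fixed £40.00 at rate r clears £1,109.83 in 40 more payments. Total: 114 + 40 = 154 months.

154 months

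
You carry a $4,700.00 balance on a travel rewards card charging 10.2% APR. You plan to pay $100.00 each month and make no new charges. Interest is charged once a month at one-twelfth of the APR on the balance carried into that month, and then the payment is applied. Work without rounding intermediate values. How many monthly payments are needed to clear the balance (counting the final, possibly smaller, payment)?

61 months

Monthly rate r = 10.2%/12 = 0.85% = 0.0085.
Recurrence: B ← B·(1+r) − $100.00.
Month 1: interest $39.95; balance after payment $4,639.95.
Month 2: interest $39.44; balance after payment $4,579.39.
Closed form: n = −ln(1 − rB₀/P)/ln(1+r) = −ln(0.6005)/ln(1.0085) ≈ 60.254, so the balance reaches zero during payment 61.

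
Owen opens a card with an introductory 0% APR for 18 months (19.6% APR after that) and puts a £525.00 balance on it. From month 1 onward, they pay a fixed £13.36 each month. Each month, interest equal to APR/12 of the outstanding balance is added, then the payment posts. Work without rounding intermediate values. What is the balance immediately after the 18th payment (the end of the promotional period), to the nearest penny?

£284.52

Promo months 1–18 at r₀ = 0%/12 = 0; months 19+ at r₁ = 19.6%/12 = 0.0163333.
After month 18 (no interest yet): B = £525.00 − 18·£13.36 = £284.52.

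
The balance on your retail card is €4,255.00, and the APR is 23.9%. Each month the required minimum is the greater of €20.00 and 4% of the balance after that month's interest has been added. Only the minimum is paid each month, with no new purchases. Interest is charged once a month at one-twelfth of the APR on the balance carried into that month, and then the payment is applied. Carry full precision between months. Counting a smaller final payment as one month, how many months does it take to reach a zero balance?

Monthly rate r = 23.9%/12 = 1.99167% = 0.0199167.
While 4% of the post-interest balance exceeds €20.00, each month B ← (B·(1+r))·(1 − 0.04), i.e. B shrinks by the factor (1+r)·0.96 = 0.97912.
This holds for months 1–103. Entering month 104 the balance is €484.17; 4% of the post-interest balance is now below €20.00, so the flat €20.00 minimum applies from here.
From month 104 a fixed €20.00 at rate r clears €484.17 in 34 more payments. Total: 103 + 34 = 137 months.

137 months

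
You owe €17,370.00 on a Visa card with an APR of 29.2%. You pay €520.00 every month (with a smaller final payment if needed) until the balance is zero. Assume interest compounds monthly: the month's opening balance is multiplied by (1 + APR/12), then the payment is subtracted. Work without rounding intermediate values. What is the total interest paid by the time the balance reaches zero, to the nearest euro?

€18,875

Monthly rate r = 29.2%/12 = 2.43333% = 0.0243333.
Payoff takes n = ⌈−ln(1 − rB₀/P)/ln(1+r)⌉ = ⌈69.700⌉ = 70 payments; the last is €365.19.
Total paid = 69·€520.00 + €365.19 = €36,245.19.
Total interest = total paid − principal = €36,245.19 − €17,370.00 = €18,875.19.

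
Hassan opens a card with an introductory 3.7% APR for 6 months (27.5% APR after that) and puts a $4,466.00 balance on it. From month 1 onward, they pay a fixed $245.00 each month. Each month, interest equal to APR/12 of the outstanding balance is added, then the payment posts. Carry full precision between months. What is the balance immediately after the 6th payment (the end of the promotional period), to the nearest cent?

Promo months 1–6 at r₀ = 3.7%/12 = 0.00308333; months 7+ at r₁ = 27.5%/12 = 0.0229167.
After month 6: iterate B ← B·(1+r₀) − $245.00 for 6 months → $3,067.88.

$3,067.88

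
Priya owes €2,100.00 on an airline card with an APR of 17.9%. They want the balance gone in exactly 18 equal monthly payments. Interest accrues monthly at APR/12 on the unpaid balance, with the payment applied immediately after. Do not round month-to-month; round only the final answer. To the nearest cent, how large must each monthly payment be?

€133.89

Monthly rate r = 17.9%/12 = 1.49167% = 0.0149167.
Level-payment amortization: P = B₀·r / (1 − (1+r)^(−n)) = 2100.00·0.0149167 / (1 − 1.01492^(−18)).
Denominator 1 − (1+r)^(−18) = 0.23395712.
P = 31.325 / 0.23395712 ≈ 133.89.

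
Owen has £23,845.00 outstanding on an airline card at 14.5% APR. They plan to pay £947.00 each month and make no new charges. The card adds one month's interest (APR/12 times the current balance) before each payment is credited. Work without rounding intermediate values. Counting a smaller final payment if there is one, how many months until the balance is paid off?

31 payments

Monthly rate r = 14.5%/12 = 1.20833% = 0.0120833.
Recurrence: B ← B·(1+r) − £947.00.
Month 1: interest £288.13; balance after payment £23,186.13.
Month 2: interest £280.17; balance after payment £22,519.29.
Closed form: n = −ln(1 − rB₀/P)/ln(1+r) = −ln(0.69575)/ln(1.01208) ≈ 30.203, so the balance reaches zero during payment 31.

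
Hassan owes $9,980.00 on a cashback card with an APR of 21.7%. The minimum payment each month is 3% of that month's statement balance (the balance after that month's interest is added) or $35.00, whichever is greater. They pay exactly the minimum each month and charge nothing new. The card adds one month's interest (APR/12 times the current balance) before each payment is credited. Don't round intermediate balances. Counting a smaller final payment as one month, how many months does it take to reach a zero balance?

Monthly rate r = 21.7%/12 = 1.80833% = 0.0180833.
While 3% of the post-interest balance exceeds $35.00, each month B ← (B·(1+r))·(1 − 0.03), i.e. B shrinks by the factor (1+r)·0.97 = 0.98754.
This holds for months 1–173. Entering month 174 the balance is $1,140.66; 3% of the post-interest balance is now below $35.00, so the flat $35.00 minimum applies from here.
From month 174 a fixed $35.00 at rate r clears $1,140.66 in 50 more payments. Total: 173 + 50 = 223 months.

223 months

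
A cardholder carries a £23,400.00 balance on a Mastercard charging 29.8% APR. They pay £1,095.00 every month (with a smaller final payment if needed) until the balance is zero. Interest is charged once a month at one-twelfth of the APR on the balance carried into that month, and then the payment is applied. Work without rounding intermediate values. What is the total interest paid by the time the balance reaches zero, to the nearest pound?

£10,371

Monthly rate r = 29.8%/12 = 2.48333% = 0.0248333.
Payoff takes n = ⌈−ln(1 − rB₀/P)/ln(1+r)⌉ = ⌈30.839⌉ = 31 payments; the last is £920.53.
Total paid = 30·£1,095.00 + £920.53 = £33,770.53.
Total interest = total paid − principal = £33,770.53 − £23,400.00 = £10,370.53.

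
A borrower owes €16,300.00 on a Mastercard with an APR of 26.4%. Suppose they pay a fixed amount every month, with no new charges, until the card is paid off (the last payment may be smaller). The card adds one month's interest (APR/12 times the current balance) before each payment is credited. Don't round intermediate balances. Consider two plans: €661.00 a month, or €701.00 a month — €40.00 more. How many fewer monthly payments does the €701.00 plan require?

3 fewer payments

Monthly rate r = 26.4%/12 = 2.2% = 0.022.
At €661.00/mo: n = ⌈−ln(1 − rB₀/P)/ln(1+r)⌉ = 36 payments (last €618.59); total interest = total paid − €16,300.00 = €7,453.59.
At €701.00/mo: 33 payments (last €649.95); total interest €6,781.95.
Payments saved = 36 − 33 = 3.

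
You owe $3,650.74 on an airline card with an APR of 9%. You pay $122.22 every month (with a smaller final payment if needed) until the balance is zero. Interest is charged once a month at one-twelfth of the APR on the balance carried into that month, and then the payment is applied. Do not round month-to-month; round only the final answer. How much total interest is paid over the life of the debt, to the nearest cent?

Monthly rate r = 9%/12 = 0.75% = 0.0075.
Payoff takes n = ⌈−ln(1 − rB₀/P)/ln(1+r)⌉ = ⌈33.945⌉ = 34 payments; the last is $115.52.
Total paid = 33·$122.22 + $115.52 = $4,148.78.
Total interest = total paid − principal = $4,148.78 − $3,650.74 = $498.04.

$498.04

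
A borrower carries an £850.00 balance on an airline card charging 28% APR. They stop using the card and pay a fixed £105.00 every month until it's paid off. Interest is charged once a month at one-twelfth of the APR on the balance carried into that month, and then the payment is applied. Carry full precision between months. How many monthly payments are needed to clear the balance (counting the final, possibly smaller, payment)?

10 payments

Monthly rate r = 28%/12 = 2.33333% = 0.0233333.
Recurrence: B ← B·(1+r) − £105.00.
Month 1: interest £19.83; balance after payment £764.83.
Month 2: interest £17.85; balance after payment £677.68.
Closed form: n = −ln(1 − rB₀/P)/ln(1+r) = −ln(0.81111)/ln(1.02333) ≈ 9.076, so the balance reaches zero during payment 10.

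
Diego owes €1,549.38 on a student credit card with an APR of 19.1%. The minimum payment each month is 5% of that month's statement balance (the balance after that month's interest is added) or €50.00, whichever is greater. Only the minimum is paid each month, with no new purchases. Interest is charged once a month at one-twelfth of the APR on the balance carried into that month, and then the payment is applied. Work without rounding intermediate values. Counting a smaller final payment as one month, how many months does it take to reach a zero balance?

37 months

Monthly rate r = 19.1%/12 = 1.59167% = 0.0159167.
While 5% of the post-interest balance exceeds €50.00, each month B ← (B·(1+r))·(1 − 0.05), i.e. B shrinks by the factor (1+r)·0.95 = 0.96512.
This holds for months 1–13. Entering month 14 the balance is €976.61; 5% of the post-interest balance is now below €50.00, so the flat €50.00 minimum applies from here.
From month 14 a fixed €50.00 at rate r clears €976.61 in 24 more payments. Total: 13 + 24 = 37 months.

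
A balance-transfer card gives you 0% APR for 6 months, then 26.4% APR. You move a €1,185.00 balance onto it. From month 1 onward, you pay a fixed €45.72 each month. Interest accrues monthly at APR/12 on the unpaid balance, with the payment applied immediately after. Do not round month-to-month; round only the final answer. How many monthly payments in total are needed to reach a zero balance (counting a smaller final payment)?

33 months

Promo months 1–6 at r₀ = 0%/12 = 0; months 7+ at r₁ = 26.4%/12 = 0.022.
After month 6 (no interest yet): B = €1,185.00 − 6·€45.72 = €910.68.
Then at r₁ with €45.72/mo: n₂ = −ln(1 − r₁·B/P)/ln(1+r₁) ≈ 26.50 → 27 more payments.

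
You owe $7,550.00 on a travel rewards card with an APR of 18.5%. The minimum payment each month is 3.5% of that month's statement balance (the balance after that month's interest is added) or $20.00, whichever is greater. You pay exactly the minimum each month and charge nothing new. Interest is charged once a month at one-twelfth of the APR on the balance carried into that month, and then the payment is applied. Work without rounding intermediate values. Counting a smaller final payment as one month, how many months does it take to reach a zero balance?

Monthly rate r = 18.5%/12 = 1.54167% = 0.0154167.
While 3.5% of the post-interest balance exceeds $20.00, each month B ← (B·(1+r))·(1 − 0.035), i.e. B shrinks by the factor (1+r)·0.965 = 0.97988.
This holds for months 1–128. Entering month 129 the balance is $559.64; 3.5% of the post-interest balance is now below $20.00, so the flat $20.00 minimum applies from here.
From month 129 a fixed $20.00 at rate r clears $559.64 in 37 more payments. Total: 128 + 37 = 165 months.

165 months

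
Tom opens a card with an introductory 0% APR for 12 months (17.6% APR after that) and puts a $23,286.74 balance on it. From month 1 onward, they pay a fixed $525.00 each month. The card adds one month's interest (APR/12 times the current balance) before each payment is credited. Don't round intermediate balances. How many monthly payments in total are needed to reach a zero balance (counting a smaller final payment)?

Promo months 1–12 at r₀ = 0%/12 = 0; months 13+ at r₁ = 17.6%/12 = 0.0146667.
After month 12 (no interest yet): B = $23,286.74 − 12·$525.00 = $16,986.74.
Then at r₁ with $525.00/mo: n₂ = −ln(1 − r₁·B/P)/ln(1+r₁) ≈ 44.20 → 45 more payments.

57 months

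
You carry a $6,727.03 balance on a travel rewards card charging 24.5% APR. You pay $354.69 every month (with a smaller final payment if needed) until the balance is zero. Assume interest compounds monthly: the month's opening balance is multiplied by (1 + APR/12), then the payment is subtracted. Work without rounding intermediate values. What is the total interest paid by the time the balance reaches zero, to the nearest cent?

Monthly rate r = 24.5%/12 = 2.04167% = 0.0204167.
Payoff takes n = ⌈−ln(1 − rB₀/P)/ln(1+r)⌉ = ⌈24.232⌉ = 25 payments; the last is $82.88.
Total paid = 24·$354.69 + $82.88 = $8,595.44.
Total interest = total paid − principal = $8,595.44 − $6,727.03 = $1,868.41.

$1,868.41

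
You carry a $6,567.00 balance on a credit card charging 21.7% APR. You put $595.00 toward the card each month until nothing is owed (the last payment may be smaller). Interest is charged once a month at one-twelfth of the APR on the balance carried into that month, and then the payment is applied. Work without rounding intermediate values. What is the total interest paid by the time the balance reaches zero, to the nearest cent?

$825.42

Monthly rate r = 21.7%/12 = 1.80833% = 0.0180833.
Payoff takes n = ⌈−ln(1 − rB₀/P)/ln(1+r)⌉ = ⌈12.422⌉ = 13 payments; the last is $252.42.
Total paid = 12·$595.00 + $252.42 = $7,392.42.
Total interest = total paid − principal = $7,392.42 − $6,567.00 = $825.42.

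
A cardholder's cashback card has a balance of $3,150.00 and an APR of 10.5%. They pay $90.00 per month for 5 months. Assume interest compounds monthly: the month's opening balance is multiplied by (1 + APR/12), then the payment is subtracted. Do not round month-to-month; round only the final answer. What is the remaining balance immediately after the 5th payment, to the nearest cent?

$2,832.30

Monthly rate r = 10.5%/12 = 0.875% = 0.00875.
Each month: B ← B·(1+r) − $90.00.
Month 1: interest $27.56; balance after payment $3,087.56.
Month 2: interest $27.02; balance after payment $3,024.58.
Month 3: interest $26.47; balance after payment $2,961.04.
Month 4: interest $25.91; balance after payment $2,896.95.
Month 5: interest $25.35; balance after payment $2,832.30.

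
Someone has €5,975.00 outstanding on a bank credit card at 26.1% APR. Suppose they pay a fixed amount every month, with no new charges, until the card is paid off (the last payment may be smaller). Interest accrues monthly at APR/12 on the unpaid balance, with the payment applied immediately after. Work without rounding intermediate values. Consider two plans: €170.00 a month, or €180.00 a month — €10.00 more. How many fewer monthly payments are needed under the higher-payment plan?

8 fewer payments

Monthly rate r = 26.1%/12 = 2.175% = 0.02175.
At €170.00/mo: n = ⌈−ln(1 − rB₀/P)/ln(1+r)⌉ = 68 payments (last €33.45); total interest = total paid − €5,975.00 = €5,448.45.
At €180.00/mo: 60 payments (last €88.87); total interest €4,733.87.
Payments saved = 68 − 60 = 8.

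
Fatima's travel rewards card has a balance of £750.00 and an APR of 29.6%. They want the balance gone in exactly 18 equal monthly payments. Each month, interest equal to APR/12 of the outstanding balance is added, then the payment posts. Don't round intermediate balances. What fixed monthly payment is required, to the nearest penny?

Monthly rate r = 29.6%/12 = 2.46667% = 0.0246667.
Level-payment amortization: P = B₀·r / (1 − (1+r)^(−n)) = 750.00·0.0246667 / (1 − 1.02467^(−18)).
Denominator 1 − (1+r)^(−18) = 0.355069304.
P = 18.5 / 0.355069304 ≈ 52.10.

£52.10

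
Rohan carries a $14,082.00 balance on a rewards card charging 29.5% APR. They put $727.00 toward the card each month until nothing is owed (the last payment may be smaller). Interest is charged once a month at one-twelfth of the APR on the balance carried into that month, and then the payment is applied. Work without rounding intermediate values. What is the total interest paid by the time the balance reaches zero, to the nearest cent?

$5,276.17

Monthly rate r = 29.5%/12 = 2.45833% = 0.0245833.
Payoff takes n = ⌈−ln(1 − rB₀/P)/ln(1+r)⌉ = ⌈26.625⌉ = 27 payments; the last is $456.17.
Total paid = 26·$727.00 + $456.17 = $19,358.17.
Total interest = total paid − principal = $19,358.17 − $14,082.00 = $5,276.17.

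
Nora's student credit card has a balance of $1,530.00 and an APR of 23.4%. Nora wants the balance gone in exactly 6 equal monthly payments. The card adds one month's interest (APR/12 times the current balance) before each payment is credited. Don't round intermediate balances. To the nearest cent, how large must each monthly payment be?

Monthly rate r = 23.4%/12 = 1.95% = 0.0195.
Level-payment amortization: P = B₀·r / (1 − (1+r)^(−n)) = 1530.00·0.0195 / (1 − 1.0195^(−6)).
Denominator 1 − (1+r)^(−6) = 0.109412451.
P = 29.835 / 0.109412451 ≈ 272.68.

$272.68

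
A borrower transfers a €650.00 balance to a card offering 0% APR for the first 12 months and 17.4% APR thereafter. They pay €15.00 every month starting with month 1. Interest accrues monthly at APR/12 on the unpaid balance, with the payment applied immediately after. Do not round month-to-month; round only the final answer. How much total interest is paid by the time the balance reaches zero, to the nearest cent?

€161.17

Promo months 1–12 at r₀ = 0%/12 = 0; months 13+ at r₁ = 17.4%/12 = 0.0145.
After month 12 (no interest yet): B = €650.00 − 12·€15.00 = €470.00.
Then at r₁ with €15.00/mo: n₂ = −ln(1 − r₁·B/P)/ln(1+r₁) ≈ 42.08 → 43 more payments.
Total paid = 54·€15.00 + €1.17 = €811.17; interest = €811.17 − €650.00 = €161.17.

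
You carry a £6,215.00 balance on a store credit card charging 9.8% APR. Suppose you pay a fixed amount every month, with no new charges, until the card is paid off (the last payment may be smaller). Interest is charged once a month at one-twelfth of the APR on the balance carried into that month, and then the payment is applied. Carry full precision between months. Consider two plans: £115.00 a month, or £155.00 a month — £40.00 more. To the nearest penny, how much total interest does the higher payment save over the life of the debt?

Monthly rate r = 9.8%/12 = 0.816667% = 0.00816667.
At £115.00/mo: n = ⌈−ln(1 − rB₀/P)/ln(1+r)⌉ = 72 payments (last £67.45); total interest = total paid − £6,215.00 = £2,017.45.
At £155.00/mo: 49 payments (last £119.81); total interest £1,344.81.
Interest saved = £2,017.45 − £1,344.81 = £672.64.

£672.64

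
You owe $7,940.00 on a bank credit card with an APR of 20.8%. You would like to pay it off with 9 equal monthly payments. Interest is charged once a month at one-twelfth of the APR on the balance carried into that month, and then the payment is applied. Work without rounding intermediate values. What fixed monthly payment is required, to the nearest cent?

Monthly rate r = 20.8%/12 = 1.73333% = 0.0173333.
Level-payment amortization: P = B₀·r / (1 − (1+r)^(−n)) = 7940.00·0.0173333 / (1 − 1.01733^(−9)).
Denominator 1 − (1+r)^(−9) = 0.143296524.
P = 137.627 / 0.143296524 ≈ 960.43.

$960.43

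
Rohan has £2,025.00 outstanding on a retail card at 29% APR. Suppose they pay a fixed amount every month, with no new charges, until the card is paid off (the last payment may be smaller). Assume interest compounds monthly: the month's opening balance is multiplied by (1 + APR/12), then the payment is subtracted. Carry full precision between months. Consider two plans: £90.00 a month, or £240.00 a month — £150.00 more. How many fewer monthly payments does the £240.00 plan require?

Monthly rate r = 29%/12 = 2.41667% = 0.0241667.
At £90.00/mo: n = ⌈−ln(1 − rB₀/P)/ln(1+r)⌉ = 33 payments (last £77.68); total interest = total paid − £2,025.00 = £932.68.
At £240.00/mo: 10 payments (last £132.62); total interest £267.62.
Payments saved = 33 − 10 = 23.

23 fewer payments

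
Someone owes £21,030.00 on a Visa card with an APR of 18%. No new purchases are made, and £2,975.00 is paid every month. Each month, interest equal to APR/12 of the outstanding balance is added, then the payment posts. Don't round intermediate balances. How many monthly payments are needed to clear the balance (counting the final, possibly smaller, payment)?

8 months

Monthly rate r = 18%/12 = 1.5% = 0.015.
Recurrence: B ← B·(1+r) − £2,975.00.
Month 1: interest £315.45; balance after payment £18,370.45.
Month 2: interest £275.56; balance after payment £15,671.01.
Closed form: n = −ln(1 − rB₀/P)/ln(1+r) = −ln(0.89397)/ln(1.015) ≈ 7.528, so the balance reaches zero during payment 8.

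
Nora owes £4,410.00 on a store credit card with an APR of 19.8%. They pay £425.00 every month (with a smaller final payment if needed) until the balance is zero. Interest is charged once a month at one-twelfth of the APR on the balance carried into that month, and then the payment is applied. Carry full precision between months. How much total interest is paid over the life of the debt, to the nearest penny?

Monthly rate r = 19.8%/12 = 1.65% = 0.0165.
Payoff takes n = ⌈−ln(1 − rB₀/P)/ln(1+r)⌉ = ⌈11.475⌉ = 12 payments; the last is £202.69.
Total paid = 11·£425.00 + £202.69 = £4,877.69.
Total interest = total paid − principal = £4,877.69 − £4,410.00 = £467.69.

£467.69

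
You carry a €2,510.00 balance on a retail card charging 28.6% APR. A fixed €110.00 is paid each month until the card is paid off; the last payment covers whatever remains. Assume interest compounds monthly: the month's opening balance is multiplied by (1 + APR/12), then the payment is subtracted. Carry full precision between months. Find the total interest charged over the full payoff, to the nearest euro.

Monthly rate r = 28.6%/12 = 2.38333% = 0.0238333.
Payoff takes n = ⌈−ln(1 − rB₀/P)/ln(1+r)⌉ = ⌈33.324⌉ = 34 payments; the last is €35.89.
Total paid = 33·€110.00 + €35.89 = €3,665.89.
Total interest = total paid − principal = €3,665.89 − €2,510.00 = €1,155.89.

€1,156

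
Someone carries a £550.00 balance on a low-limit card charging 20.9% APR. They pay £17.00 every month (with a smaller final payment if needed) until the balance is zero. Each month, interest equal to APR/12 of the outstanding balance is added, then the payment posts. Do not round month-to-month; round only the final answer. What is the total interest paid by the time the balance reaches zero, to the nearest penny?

£266.12

Monthly rate r = 20.9%/12 = 1.74167% = 0.0174167.
Payoff takes n = ⌈−ln(1 − rB₀/P)/ln(1+r)⌉ = ⌈48.007⌉ = 49 payments; the last is £0.12.
Total paid = 48·£17.00 + £0.12 = £816.12.
Total interest = total paid − principal = £816.12 − £550.00 = £266.12.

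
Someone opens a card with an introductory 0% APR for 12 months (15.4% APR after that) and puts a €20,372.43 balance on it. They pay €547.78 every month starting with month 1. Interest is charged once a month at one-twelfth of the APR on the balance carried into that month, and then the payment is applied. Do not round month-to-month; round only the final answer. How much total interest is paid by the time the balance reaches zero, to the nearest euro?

€2,977

Promo months 1–12 at r₀ = 0%/12 = 0; months 13+ at r₁ = 15.4%/12 = 0.0128333.
After month 12 (no interest yet): B = €20,372.43 − 12·€547.78 = €13,799.07.
Then at r₁ with €547.78/mo: n₂ = −ln(1 − r₁·B/P)/ln(1+r₁) ≈ 30.62 → 31 more payments.
Total paid = 42·€547.78 + €342.41 = €23,349.17; interest = €23,349.17 − €20,372.43 = €2,976.74.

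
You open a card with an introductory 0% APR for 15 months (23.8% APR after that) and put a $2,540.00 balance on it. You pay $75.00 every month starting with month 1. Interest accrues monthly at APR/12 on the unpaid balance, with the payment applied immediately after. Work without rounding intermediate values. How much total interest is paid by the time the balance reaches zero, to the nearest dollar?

Promo months 1–15 at r₀ = 0%/12 = 0; months 16+ at r₁ = 23.8%/12 = 0.0198333.
After month 15 (no interest yet): B = $2,540.00 − 15·$75.00 = $1,415.00.
Then at r₁ with $75.00/mo: n₂ = −ln(1 − r₁·B/P)/ln(1+r₁) ≈ 23.87 → 24 more payments.
Total paid = 38·$75.00 + $65.02 = $2,915.02; interest = $2,915.02 − $2,540.00 = $375.02.

$375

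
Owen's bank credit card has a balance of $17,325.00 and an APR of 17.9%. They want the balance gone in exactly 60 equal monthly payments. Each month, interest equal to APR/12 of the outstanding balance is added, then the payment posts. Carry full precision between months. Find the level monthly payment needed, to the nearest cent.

Monthly rate r = 17.9%/12 = 1.49167% = 0.0149167.
Level-payment amortization: P = B₀·r / (1 − (1+r)^(−n)) = 17325.00·0.0149167 / (1 − 1.01492^(−60)).
Denominator 1 − (1+r)^(−60) = 0.58868274.
P = 258.431 / 0.58868274 ≈ 439.00.

$439.00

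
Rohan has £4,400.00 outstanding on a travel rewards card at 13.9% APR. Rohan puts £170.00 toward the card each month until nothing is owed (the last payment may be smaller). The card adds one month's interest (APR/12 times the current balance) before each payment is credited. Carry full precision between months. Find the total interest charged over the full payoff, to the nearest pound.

£861

Monthly rate r = 13.9%/12 = 1.15833% = 0.0115833.
Payoff takes n = ⌈−ln(1 − rB₀/P)/ln(1+r)⌉ = ⌈30.946⌉ = 31 payments; the last is £160.83.
Total paid = 30·£170.00 + £160.83 = £5,260.83.
Total interest = total paid − principal = £5,260.83 − £4,400.00 = £860.83.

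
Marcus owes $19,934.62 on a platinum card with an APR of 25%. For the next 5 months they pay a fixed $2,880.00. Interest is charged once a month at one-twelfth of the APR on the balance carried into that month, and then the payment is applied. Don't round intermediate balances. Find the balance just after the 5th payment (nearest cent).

$7,086.86

Monthly rate r = 25%/12 = 2.08333% = 0.0208333.
Each month: B ← B·(1+r) − $2,880.00.
Month 1: interest $415.30; balance after payment $17,469.92.
Month 2: interest $363.96; balance after payment $14,953.88.
Month 3: interest $311.54; balance after payment $12,385.42.
Month 4: interest $258.03; balance after payment $9,763.45.
Month 5: interest $203.41; balance after payment $7,086.86.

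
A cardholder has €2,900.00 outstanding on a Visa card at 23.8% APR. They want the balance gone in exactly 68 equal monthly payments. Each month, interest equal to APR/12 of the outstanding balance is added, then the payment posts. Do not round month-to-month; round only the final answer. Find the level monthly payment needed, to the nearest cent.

€78.05

Monthly rate r = 23.8%/12 = 1.98333% = 0.0198333.
Level-payment amortization: P = B₀·r / (1 − (1+r)^(−n)) = 2900.00·0.0198333 / (1 − 1.01983^(−68)).
Denominator 1 − (1+r)^(−68) = 0.736964595.
P = 57.5167 / 0.736964595 ≈ 78.05.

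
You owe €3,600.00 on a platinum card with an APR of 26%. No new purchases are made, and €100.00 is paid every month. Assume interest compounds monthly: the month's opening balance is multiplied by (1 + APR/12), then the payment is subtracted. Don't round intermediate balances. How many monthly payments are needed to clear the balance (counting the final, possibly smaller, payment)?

71 months

Monthly rate r = 26%/12 = 2.16667% = 0.0216667.
Recurrence: B ← B·(1+r) − €100.00.
Month 1: interest €78.00; balance after payment €3,578.00.
Month 2: interest €77.52; balance after payment €3,555.52.
Closed form: n = −ln(1 − rB₀/P)/ln(1+r) = −ln(0.22)/ln(1.02167) ≈ 70.637, so the balance reaches zero during payment 71.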